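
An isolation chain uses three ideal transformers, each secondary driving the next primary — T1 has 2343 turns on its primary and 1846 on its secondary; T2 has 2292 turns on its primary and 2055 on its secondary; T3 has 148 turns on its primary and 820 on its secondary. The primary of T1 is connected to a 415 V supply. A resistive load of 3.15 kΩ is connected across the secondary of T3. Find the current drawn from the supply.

Secondary of T1: V = 415.00 × 1846/2343 = 326.97 V.
Secondary of T2: V = 326.97 × 2055/2292 = 293.16 V.
Secondary of T3: V = 293.16 × 820/148 = 1624.3 V.
I_load = 1624.3/3150 = 0.51564 A, so P_out = 1624.3 × 0.51564 = 837.54 W.
All ideal ⇒ P_in = P_out, so I_supply = 837.54/415 = 2.02 A.

I_supply ≈ 2.02 A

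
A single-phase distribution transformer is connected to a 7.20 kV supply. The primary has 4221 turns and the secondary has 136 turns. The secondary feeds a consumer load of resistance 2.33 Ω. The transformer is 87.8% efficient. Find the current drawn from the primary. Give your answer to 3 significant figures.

V_s = 7200 × 136/4221 = 231.98 V.
I_s = V_s/R = 231.98/2.33 = 99.563 A.
P_out = V_s I_s = 231.98 × 99.563 = 23097 W.
P_in = P_out/η = 23097/0.878 = 26306 W.
I_p = P_in/V_p = 26306/7200 = 3.65 A.

I_p ≈ 3.65 A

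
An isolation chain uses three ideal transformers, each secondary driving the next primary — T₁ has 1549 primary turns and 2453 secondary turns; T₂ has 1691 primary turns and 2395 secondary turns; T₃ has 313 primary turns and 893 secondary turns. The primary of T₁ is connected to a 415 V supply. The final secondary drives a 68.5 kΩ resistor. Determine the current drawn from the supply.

Secondary of T₁: V = 415.00 × 2453/1549 = 657.19 V.
Secondary of T₂: V = 657.19 × 2395/1691 = 930.80 V.
Secondary of T₃: V = 930.80 × 893/313 = 2655.6 V.
I_load = 2655.6/68500 = 0.038768 A, so P_out = 2655.6 × 0.038768 = 102.95 W.
All ideal ⇒ P_in = P_out, so I_supply = 102.95/415 = 0.248 A.

I_supply ≈ 0.248 A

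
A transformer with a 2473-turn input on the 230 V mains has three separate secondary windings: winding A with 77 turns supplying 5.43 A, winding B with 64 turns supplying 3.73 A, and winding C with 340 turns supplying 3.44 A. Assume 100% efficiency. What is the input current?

I_in ≈ 0.739 A

V_A = 230 × 77/2473 = 7.1613 V; V_B = 230 × 64/2473 = 5.9523 V; V_C = 230 × 340/2473 = 31.622 V.
P_out = V_A I_A + V_B I_B + V_C I_C = 7.1613×5.43 + 5.9523×3.73 + 31.622×3.44 = 38.886 + 22.202 + 108.78 = 169.87 W.
Ideal ⇒ P_in = P_out, so I_in = P_out/V_in = 169.87/230 = 0.739 A.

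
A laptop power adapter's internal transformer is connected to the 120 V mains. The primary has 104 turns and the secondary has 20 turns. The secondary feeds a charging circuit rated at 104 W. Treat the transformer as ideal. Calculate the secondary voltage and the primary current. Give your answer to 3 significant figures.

V_s = V_p × N_s/N_p = 120 × 20/104 = 23.077 V.
I_s = P/V_s = 104/23.077 = 4.5067 A.
I_p = I_s × N_s/N_p = 4.5067 × 20/104 = 0.867 A.

V_s ≈ 23.1 V, I_p ≈ 0.867 A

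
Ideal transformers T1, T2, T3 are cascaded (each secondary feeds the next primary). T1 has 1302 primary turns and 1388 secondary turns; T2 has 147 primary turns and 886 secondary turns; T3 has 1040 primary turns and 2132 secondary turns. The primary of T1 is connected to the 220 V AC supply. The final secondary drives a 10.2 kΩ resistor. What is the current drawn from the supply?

After T1: V = 220.00 × 1388/1302 = 234.53 V.
After T2: V = 234.53 × 886/147 = 1413.6 V.
After T3: V = 1413.6 × 2132/1040 = 2897.8 V.
I_load = 2897.8/10200 = 0.28410 A, so P_out = 2897.8 × 0.28410 = 823.27 W.
All ideal ⇒ P_in = P_out, so I_supply = 823.27/220 = 3.74 A.

I_supply ≈ 3.74 A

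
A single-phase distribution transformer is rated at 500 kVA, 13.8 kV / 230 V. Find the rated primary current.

I_p = S/V_p = 500000/13800 = 36.2 A.

I_p ≈ 36.2 A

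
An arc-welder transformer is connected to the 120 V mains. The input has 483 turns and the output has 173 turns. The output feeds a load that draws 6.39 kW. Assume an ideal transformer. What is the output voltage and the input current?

V_out ≈ 43.0 V, I_in ≈ 53.2 A

V_out = V_in × N_out/N_in = 120 × 173/483 = 42.981 V.
I_out = P/V_out = 6390/42.981 = 148.67 A.
I_in = I_out × N_out/N_in = 148.67 × 173/483 = 53.2 A.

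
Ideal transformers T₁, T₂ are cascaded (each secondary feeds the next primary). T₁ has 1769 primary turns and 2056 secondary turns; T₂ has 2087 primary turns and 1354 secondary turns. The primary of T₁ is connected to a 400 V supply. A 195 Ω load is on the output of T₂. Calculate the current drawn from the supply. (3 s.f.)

Secondary of T₁: V = 400.00 × 2056/1769 = 464.90 V.
Secondary of T₂: V = 464.90 × 1354/2087 = 301.61 V.
I_load = 301.61/195 = 1.5467 A, so P_out = 301.61 × 1.5467 = 466.52 W.
All ideal ⇒ P_in = P_out, so I_supply = 466.52/400 = 1.17 A.

I_supply ≈ 1.17 A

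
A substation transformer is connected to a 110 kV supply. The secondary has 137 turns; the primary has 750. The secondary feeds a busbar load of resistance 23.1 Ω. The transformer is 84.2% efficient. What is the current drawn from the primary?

I_p ≈ 189 A

V_s = 110000 × 137/750 = 20093 V.
I_s = V_s/R = 20093/23.1 = 869.84 A.
P_out = V_s I_s = 20093 × 869.84 = 1.7478×10^7 W.
P_in = P_out/η = 1.7478×10^7/0.842 = 2.0758×10^7 W.
I_p = P_in/V_p = 2.0758×10^7/110000 = 189 A.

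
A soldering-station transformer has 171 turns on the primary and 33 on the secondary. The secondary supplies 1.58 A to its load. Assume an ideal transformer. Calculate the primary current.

For an ideal transformer I_p/I_s = N_s/N_p, so I_p = 1.58 × 33/171 = 0.305 A.

I_p ≈ 0.305 A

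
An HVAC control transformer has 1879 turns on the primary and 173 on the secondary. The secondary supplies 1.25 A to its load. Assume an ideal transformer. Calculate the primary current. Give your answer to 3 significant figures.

For an ideal transformer I_p/I_s = N_s/N_p, so I_p = 1.25 × 173/1879 = 0.115 A.

I_p ≈ 0.115 A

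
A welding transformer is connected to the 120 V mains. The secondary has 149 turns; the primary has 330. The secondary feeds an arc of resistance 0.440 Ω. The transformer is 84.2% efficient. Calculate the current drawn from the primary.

I_p ≈ 66.0 A

V_s = 120 × 149/330 = 54.182 V.
I_s = V_s/R = 54.182/0.440 = 123.14 A.
P_out = V_s I_s = 54.182 × 123.14 = 6672.0 W.
P_in = P_out/η = 6672.0/0.842 = 7924.0 W.
I_p = P_in/V_p = 7924.0/120 = 66.0 A.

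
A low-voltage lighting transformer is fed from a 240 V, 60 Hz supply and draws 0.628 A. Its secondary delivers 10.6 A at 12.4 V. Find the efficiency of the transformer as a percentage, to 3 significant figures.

P_in = 240 × 0.628 = 150.720 W.
P_out = 12.4 × 10.6 = 131.440 W.
η = P_out/P_in = 131.440/150.720 = 0.872.

η ≈ 87.2%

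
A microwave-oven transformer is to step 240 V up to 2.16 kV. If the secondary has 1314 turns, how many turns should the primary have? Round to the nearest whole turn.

N_p = 146 turns

N_p/N_s = V_p/V_s, so N_p = 1314 × 240/2160 = 146.0 ≈ 146 turns.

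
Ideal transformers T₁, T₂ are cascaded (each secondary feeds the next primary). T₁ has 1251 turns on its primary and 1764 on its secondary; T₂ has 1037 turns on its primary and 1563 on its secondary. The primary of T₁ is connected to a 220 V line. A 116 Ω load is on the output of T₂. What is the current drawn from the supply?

After T₁: V = 220.00 × 1764/1251 = 310.22 V.
After T₂: V = 310.22 × 1563/1037 = 467.57 V.
I_load = 467.57/116 = 4.0308 A, so P_out = 467.57 × 4.0308 = 1884.6 W.
All ideal ⇒ P_in = P_out, so I_supply = 1884.6/220 = 8.57 A.

I_supply ≈ 8.57 A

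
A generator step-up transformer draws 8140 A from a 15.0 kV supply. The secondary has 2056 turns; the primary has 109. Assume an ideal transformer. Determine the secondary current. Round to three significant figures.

I_s ≈ 432 A

I_s/I_p = N_p/N_s, so I_s = 8140 × 109/2056 = 432 A.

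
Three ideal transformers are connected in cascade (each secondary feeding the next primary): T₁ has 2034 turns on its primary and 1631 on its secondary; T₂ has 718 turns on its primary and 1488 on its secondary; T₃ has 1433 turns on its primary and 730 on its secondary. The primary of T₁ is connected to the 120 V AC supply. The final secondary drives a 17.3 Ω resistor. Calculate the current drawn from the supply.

I_supply ≈ 4.97 A

Secondary of T₁: V = 120.00 × 1631/2034 = 96.224 V.
Secondary of T₂: V = 96.224 × 1488/718 = 199.42 V.
Secondary of T₃: V = 199.42 × 730/1433 = 101.59 V.
I_load = 101.59/17.3 = 5.8721 A, so P_out = 101.59 × 5.8721 = 596.53 W.
All ideal ⇒ P_in = P_out, so I_supply = 596.53/120 = 4.97 A.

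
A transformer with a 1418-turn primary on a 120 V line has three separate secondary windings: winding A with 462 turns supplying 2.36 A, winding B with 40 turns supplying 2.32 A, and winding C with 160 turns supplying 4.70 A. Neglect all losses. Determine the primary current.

I_p ≈ 1.36 A

V_A = 120 × 462/1418 = 39.097 V; V_B = 120 × 40/1418 = 3.3850 V; V_C = 120 × 160/1418 = 13.540 V.
P_out = V_A I_A + V_B I_B + V_C I_C = 39.097×2.36 + 3.3850×2.32 + 13.540×4.70 = 92.270 + 7.8533 + 63.639 = 163.76 W.
Ideal ⇒ P_in = P_out, so I_p = P_out/V_p = 163.76/120 = 1.36 A.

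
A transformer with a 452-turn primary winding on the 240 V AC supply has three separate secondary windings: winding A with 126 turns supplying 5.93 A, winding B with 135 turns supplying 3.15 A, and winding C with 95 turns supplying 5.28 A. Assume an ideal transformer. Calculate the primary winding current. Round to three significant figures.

V_A = 240 × 126/452 = 66.903 V; V_B = 240 × 135/452 = 71.681 V; V_C = 240 × 95/452 = 50.442 V.
P_out = V_A I_A + V_B I_B + V_C I_C = 66.903×5.93 + 71.681×3.15 + 50.442×5.28 = 396.73 + 225.80 + 266.34 = 888.87 W.
Ideal ⇒ P_in = P_out, so I_p = P_out/V_p = 888.87/240 = 3.70 A.

I_p ≈ 3.70 A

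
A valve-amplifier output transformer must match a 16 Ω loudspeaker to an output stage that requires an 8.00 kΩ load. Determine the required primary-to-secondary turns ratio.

N_p/N_s ≈ 22.4

Z_p/Z_s = (N_p/N_s)², so N_p/N_s = √(8000/16) = √500 = 22.4.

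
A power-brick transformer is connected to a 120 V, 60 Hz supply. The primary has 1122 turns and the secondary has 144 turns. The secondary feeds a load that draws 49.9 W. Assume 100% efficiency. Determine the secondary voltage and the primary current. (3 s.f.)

V_s ≈ 15.4 V, I_p ≈ 0.416 A

V_s = V_p × N_s/N_p = 120 × 144/1122 = 15.401 V.
I_s = P/V_s = 49.9/15.401 = 3.2400 A.
I_p = I_s × N_s/N_p = 3.2400 × 144/1122 = 0.416 A.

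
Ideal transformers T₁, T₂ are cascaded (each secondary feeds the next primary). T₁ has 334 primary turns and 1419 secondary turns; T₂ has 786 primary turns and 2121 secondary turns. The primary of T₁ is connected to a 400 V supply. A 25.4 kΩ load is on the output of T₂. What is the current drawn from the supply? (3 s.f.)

Secondary of T₁: V = 400.00 × 1419/334 = 1699.4 V.
Secondary of T₂: V = 1699.4 × 2121/786 = 4585.8 V.
I_load = 4585.8/25400 = 0.18054 A, so P_out = 4585.8 × 0.18054 = 827.93 W.
All ideal ⇒ P_in = P_out, so I_supply = 827.93/400 = 2.07 A.

I_supply ≈ 2.07 A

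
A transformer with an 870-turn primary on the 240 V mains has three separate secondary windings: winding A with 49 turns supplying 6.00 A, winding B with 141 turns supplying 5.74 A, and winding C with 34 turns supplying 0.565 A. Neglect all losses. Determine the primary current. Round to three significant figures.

I_p ≈ 1.29 A

V_A = 240 × 49/870 = 13.517 V; V_B = 240 × 141/870 = 38.897 V; V_C = 240 × 34/870 = 9.3793 V.
P_out = V_A I_A + V_B I_B + V_C I_C = 13.517×6.00 + 38.897×5.74 + 9.3793×0.565 = 81.103 + 223.27 + 5.2993 = 309.67 W.
Ideal ⇒ P_in = P_out, so I_p = P_out/V_p = 309.67/240 = 1.29 A.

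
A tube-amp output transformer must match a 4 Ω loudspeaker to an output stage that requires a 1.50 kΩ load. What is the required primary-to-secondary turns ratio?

N_p/N_s ≈ 19.4

Z_p/Z_s = (N_p/N_s)², so N_p/N_s = √(1500/4) = √375 = 19.4.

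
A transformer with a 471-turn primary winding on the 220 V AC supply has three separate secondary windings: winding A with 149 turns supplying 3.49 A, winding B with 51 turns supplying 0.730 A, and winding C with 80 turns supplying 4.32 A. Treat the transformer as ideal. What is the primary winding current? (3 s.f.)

V_A = 220 × 149/471 = 69.597 V; V_B = 220 × 51/471 = 23.822 V; V_C = 220 × 80/471 = 37.367 V.
P_out = V_A I_A + V_B I_B + V_C I_C = 69.597×3.49 + 23.822×0.730 + 37.367×4.32 = 242.89 + 17.390 + 161.43 = 421.71 W.
Ideal ⇒ P_in = P_out, so I_p = P_out/V_p = 421.71/220 = 1.92 A.

I_p ≈ 1.92 A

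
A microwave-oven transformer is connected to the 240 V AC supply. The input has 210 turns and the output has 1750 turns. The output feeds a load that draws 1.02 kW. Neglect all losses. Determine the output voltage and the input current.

V_out ≈ 2000 V, I_in ≈ 4.25 A

V_out = V_in × N_out/N_in = 240 × 1750/210 = 2000.0 V.
I_out = P/V_out = 1020/2000.0 = 0.51000 A.
I_in = I_out × N_out/N_in = 0.51000 × 1750/210 = 4.25 A.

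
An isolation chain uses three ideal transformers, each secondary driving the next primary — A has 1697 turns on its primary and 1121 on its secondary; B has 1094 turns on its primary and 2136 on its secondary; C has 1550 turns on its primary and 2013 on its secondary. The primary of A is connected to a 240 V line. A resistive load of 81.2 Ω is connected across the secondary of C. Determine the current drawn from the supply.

I_supply ≈ 8.29 A

After A: V = 240.00 × 1121/1697 = 158.54 V.
After B: V = 158.54 × 2136/1094 = 309.54 V.
After C: V = 309.54 × 2013/1550 = 402.00 V.
I_load = 402.00/81.2 = 4.9508 A, so P_out = 402.00 × 4.9508 = 1990.2 W.
All ideal ⇒ P_in = P_out, so I_supply = 1990.2/240 = 8.29 A.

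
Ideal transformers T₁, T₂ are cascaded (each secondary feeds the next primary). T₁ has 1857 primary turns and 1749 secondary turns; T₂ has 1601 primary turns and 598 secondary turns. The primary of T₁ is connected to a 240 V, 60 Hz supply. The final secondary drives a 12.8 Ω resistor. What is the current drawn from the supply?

After T₁: V = 240.00 × 1749/1857 = 226.04 V.
After T₂: V = 226.04 × 598/1601 = 84.430 V.
I_load = 84.430/12.8 = 6.5961 A, so P_out = 84.430 × 6.5961 = 556.91 W.
All ideal ⇒ P_in = P_out, so I_supply = 556.91/240 = 2.32 A.

I_supply ≈ 2.32 A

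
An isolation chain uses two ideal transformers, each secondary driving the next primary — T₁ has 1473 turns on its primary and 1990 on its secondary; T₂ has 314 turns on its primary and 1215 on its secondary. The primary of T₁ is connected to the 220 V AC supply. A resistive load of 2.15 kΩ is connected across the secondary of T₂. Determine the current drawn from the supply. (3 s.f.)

I_supply ≈ 2.80 A

Secondary of T₁: V = 220.00 × 1990/1473 = 297.22 V.
Secondary of T₂: V = 297.22 × 1215/314 = 1150.1 V.
I_load = 1150.1/2150 = 0.53491 A, so P_out = 1150.1 × 0.53491 = 615.18 W.
All ideal ⇒ P_in = P_out, so I_supply = 615.18/220 = 2.80 A.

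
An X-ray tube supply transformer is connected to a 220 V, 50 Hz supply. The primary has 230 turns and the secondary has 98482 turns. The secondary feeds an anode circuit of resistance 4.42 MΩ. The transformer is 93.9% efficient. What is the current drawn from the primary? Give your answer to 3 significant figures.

V_s = 220 × 98482/230 = 94200 V.
I_s = V_s/R = 94200/(4.42×10^6) = 0.021312 A.
P_out = V_s I_s = 94200 × 0.021312 = 2007.6 W.
P_in = P_out/η = 2007.6/0.939 = 2138.0 W.
I_p = P_in/V_p = 2138.0/220 = 9.72 A.

I_p ≈ 9.72 A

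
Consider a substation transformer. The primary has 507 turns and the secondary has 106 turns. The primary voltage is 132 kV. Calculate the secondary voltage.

V_s ≈ 27600 V

V_s/V_p = N_s/N_p, so V_s = 132000 × 106/507 = 27600 V.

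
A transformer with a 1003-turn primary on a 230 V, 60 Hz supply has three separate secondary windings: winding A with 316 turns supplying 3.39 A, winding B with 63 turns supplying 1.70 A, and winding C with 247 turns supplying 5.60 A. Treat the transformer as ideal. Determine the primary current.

I_p ≈ 2.55 A

V_A = 230 × 316/1003 = 72.463 V; V_B = 230 × 63/1003 = 14.447 V; V_C = 230 × 247/1003 = 56.640 V.
P_out = V_A I_A + V_B I_B + V_C I_C = 72.463×3.39 + 14.447×1.70 + 56.640×5.60 = 245.65 + 24.559 + 317.18 = 587.39 W.
Ideal ⇒ P_in = P_out, so I_p = P_out/V_p = 587.39/230 = 2.55 A.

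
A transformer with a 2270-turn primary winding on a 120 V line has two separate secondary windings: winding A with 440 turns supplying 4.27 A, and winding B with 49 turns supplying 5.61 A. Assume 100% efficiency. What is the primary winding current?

V_A = 120 × 440/2270 = 23.260 V; V_B = 120 × 49/2270 = 2.5903 V.
P_out = V_A I_A + V_B I_B = 23.260×4.27 + 2.5903×5.61 = 99.320 + 14.532 = 113.85 W.
Ideal ⇒ P_in = P_out, so I_p = P_out/V_p = 113.85/120 = 0.949 A.

I_p ≈ 0.949 A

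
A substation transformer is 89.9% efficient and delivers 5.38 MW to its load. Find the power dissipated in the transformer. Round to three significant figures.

P_in = P_out/η = 5.38×10^6/0.899 = 5.98443×10^6 W.
P_loss = P_in − P_out = 5.98443×10^6 − 5.38×10^6 = 604000 W.

P_loss ≈ 604000 W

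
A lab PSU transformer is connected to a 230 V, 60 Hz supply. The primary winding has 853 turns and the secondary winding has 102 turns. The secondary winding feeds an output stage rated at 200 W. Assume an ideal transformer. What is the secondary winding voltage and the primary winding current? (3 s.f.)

V_s = V_p × N_s/N_p = 230 × 102/853 = 27.503 V.
I_s = P/V_s = 200/27.503 = 7.2720 A.
I_p = I_s × N_s/N_p = 7.2720 × 102/853 = 0.870 A.

V_s ≈ 27.5 V, I_p ≈ 0.870 A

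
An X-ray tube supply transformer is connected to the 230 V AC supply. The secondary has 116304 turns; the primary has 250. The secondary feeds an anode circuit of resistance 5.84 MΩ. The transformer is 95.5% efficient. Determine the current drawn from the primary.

V_s = 230 × 116304/250 = 107000 V.
I_s = V_s/R = 107000/(5.84×10^6) = 0.018322 A.
P_out = V_s I_s = 107000 × 0.018322 = 1960.4 W.
P_in = P_out/η = 1960.4/0.955 = 2052.8 W.
I_p = P_in/V_p = 2052.8/230 = 8.93 A.

I_p ≈ 8.93 A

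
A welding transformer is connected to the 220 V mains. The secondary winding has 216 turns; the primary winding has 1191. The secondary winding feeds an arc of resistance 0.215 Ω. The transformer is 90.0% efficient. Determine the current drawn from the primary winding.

I_p ≈ 37.4 A

V_s = 220 × 216/1191 = 39.899 V.
I_s = V_s/R = 39.899/0.215 = 185.58 A.
P_out = V_s I_s = 39.899 × 185.58 = 7404.4 W.
P_in = P_out/η = 7404.4/0.900 = 8227.1 W.
I_p = P_in/V_p = 8227.1/220 = 37.4 A.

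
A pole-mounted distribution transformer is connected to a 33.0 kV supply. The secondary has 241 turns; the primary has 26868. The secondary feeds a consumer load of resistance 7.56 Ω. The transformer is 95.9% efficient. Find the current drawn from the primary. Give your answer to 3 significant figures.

V_s = 33000 × 241/26868 = 296.00 V.
I_s = V_s/R = 296.00/7.56 = 39.154 A.
P_out = V_s I_s = 296.00 × 39.154 = 11590 W.
P_in = P_out/η = 11590/0.959 = 12085 W.
I_p = P_in/V_p = 12085/33000 = 0.366 A.

I_p ≈ 0.366 A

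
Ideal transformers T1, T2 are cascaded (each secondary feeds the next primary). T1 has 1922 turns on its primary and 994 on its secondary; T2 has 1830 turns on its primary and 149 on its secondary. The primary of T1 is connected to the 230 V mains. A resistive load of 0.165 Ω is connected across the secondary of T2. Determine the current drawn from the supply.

After T1: V = 230.00 × 994/1922 = 118.95 V.
After T2: V = 118.95 × 149/1830 = 9.6849 V.
I_load = 9.6849/0.165 = 58.696 A, so P_out = 9.6849 × 58.696 = 568.47 W.
All ideal ⇒ P_in = P_out, so I_supply = 568.47/230 = 2.47 A.

I_supply ≈ 2.47 A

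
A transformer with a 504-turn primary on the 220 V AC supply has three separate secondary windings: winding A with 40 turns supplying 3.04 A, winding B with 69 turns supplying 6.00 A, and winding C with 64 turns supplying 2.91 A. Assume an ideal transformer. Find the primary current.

I_p ≈ 1.43 A

V_A = 220 × 40/504 = 17.460 V; V_B = 220 × 69/504 = 30.119 V; V_C = 220 × 64/504 = 27.937 V.
P_out = V_A I_A + V_B I_B + V_C I_C = 17.460×3.04 + 30.119×6.00 + 27.937×2.91 = 53.079 + 180.71 + 81.295 = 315.09 W.
Ideal ⇒ P_in = P_out, so I_p = P_out/V_p = 315.09/220 = 1.43 A.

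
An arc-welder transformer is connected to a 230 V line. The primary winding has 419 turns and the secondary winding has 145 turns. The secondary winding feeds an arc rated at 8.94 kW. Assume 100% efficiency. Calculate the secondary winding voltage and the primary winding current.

V_s = V_p × N_s/N_p = 230 × 145/419 = 79.594 V.
I_s = P/V_s = 8940/79.594 = 112.32 A.
I_p = I_s × N_s/N_p = 112.32 × 145/419 = 38.9 A.

V_s ≈ 79.6 V, I_p ≈ 38.9 A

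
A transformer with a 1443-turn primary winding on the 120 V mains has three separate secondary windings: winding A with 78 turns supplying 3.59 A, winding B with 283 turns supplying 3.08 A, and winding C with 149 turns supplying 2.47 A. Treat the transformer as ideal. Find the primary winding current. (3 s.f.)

V_A = 120 × 78/1443 = 6.4865 V; V_B = 120 × 283/1443 = 23.534 V; V_C = 120 × 149/1443 = 12.391 V.
P_out = V_A I_A + V_B I_B + V_C I_C = 6.4865×3.59 + 23.534×3.08 + 12.391×2.47 = 23.286 + 72.486 + 30.605 = 126.38 W.
Ideal ⇒ P_in = P_out, so I_p = P_out/V_p = 126.38/120 = 1.05 A.

I_p ≈ 1.05 A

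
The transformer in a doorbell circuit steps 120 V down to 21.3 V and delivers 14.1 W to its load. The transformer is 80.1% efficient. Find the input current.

P_in = P_out/η = 14.1/0.801 = 17.603 W.
I_in = P_in/V_in = 17.603/120 = 0.147 A.

I_in ≈ 0.147 A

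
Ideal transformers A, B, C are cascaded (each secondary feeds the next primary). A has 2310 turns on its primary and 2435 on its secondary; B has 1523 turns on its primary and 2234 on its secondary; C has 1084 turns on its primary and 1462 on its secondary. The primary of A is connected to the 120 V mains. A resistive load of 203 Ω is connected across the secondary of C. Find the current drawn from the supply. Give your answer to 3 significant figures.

I_supply ≈ 2.57 A

After A: V = 120.00 × 2435/2310 = 126.49 V.
After B: V = 126.49 × 2234/1523 = 185.55 V.
After C: V = 185.55 × 1462/1084 = 250.25 V.
I_load = 250.25/203 = 1.2327 A, so P_out = 250.25 × 1.2327 = 308.49 W.
All ideal ⇒ P_in = P_out, so I_supply = 308.49/120 = 2.57 A.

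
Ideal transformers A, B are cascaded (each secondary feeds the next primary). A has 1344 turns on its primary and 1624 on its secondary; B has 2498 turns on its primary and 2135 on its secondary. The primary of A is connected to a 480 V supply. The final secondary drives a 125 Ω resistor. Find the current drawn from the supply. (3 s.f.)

I_supply ≈ 4.10 A

Secondary of A: V = 480.00 × 1624/1344 = 580.00 V.
Secondary of B: V = 580.00 × 2135/2498 = 495.72 V.
I_load = 495.72/125 = 3.9657 A, so P_out = 495.72 × 3.9657 = 1965.9 W.
All ideal ⇒ P_in = P_out, so I_supply = 1965.9/480 = 4.10 A.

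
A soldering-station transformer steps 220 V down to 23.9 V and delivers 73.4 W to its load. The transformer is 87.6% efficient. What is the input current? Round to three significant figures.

P_in = P_out/η = 73.4/0.876 = 83.790 W.
I_in = P_in/V_in = 83.790/220 = 0.381 A.

I_in ≈ 0.381 A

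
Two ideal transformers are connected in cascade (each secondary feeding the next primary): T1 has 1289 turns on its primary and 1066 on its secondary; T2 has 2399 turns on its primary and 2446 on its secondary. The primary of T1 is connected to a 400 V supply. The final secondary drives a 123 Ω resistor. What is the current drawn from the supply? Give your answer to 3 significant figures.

I_supply ≈ 2.31 A

After T1: V = 400.00 × 1066/1289 = 330.80 V.
After T2: V = 330.80 × 2446/2399 = 337.28 V.
I_load = 337.28/123 = 2.7421 A, so P_out = 337.28 × 2.7421 = 924.86 W.
All ideal ⇒ P_in = P_out, so I_supply = 924.86/400 = 2.31 A.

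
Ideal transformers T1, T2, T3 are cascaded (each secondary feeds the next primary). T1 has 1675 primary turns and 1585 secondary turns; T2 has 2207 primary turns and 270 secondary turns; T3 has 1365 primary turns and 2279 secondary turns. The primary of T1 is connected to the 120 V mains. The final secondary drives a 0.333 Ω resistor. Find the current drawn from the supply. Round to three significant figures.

I_supply ≈ 13.5 A

After T1: V = 120.00 × 1585/1675 = 113.55 V.
After T2: V = 113.55 × 270/2207 = 13.892 V.
After T3: V = 13.892 × 2279/1365 = 23.194 V.
I_load = 23.194/0.333 = 69.651 A, so P_out = 23.194 × 69.651 = 1615.4 W.
All ideal ⇒ P_in = P_out, so I_supply = 1615.4/120 = 13.5 A.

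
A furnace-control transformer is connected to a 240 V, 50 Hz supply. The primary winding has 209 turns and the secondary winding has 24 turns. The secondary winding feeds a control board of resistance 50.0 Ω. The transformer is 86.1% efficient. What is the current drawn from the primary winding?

I_p ≈ 0.0735 A

V_s = 240 × 24/209 = 27.560 V.
I_s = V_s/R = 27.560/50.0 = 0.55120 A.
P_out = V_s I_s = 27.560 × 0.55120 = 15.191 W.
P_in = P_out/η = 15.191/0.861 = 17.643 W.
I_p = P_in/V_p = 17.643/240 = 0.0735 A.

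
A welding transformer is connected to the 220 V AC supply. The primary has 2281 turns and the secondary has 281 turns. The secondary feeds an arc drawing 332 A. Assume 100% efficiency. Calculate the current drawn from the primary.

For an ideal transformer I_p N_p = I_s N_s, so I_p = 332 × 281/2281 = 40.9 A.

I_p ≈ 40.9 A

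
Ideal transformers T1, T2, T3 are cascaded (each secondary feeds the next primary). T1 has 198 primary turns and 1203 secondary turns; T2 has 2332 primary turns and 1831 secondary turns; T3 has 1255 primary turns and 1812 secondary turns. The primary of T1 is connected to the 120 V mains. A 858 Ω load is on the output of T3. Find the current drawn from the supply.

I_supply ≈ 6.64 A

Secondary of T1: V = 120.00 × 1203/198 = 729.09 V.
Secondary of T2: V = 729.09 × 1831/2332 = 572.46 V.
Secondary of T3: V = 572.46 × 1812/1255 = 826.52 V.
I_load = 826.52/858 = 0.96332 A, so P_out = 826.52 × 0.96332 = 796.20 W.
All ideal ⇒ P_in = P_out, so I_supply = 796.20/120 = 6.64 A.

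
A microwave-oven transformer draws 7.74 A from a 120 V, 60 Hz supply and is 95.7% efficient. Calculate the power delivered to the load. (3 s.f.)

P_out ≈ 889 W

P_in = V_p I_p = 120 × 7.74 = 928.80 W.
P_out = η P_in = 0.957 × 928.80 = 889 W.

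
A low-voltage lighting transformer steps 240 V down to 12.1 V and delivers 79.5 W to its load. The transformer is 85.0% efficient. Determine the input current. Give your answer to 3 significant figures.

I_in ≈ 0.390 A

P_in = P_out/η = 79.5/0.850 = 93.529 W.
I_in = P_in/V_in = 93.529/240 = 0.390 A.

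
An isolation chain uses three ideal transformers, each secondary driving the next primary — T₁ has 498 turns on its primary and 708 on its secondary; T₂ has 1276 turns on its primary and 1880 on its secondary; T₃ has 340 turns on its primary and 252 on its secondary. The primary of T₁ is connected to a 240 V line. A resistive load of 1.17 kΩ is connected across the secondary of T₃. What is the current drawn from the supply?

Secondary of T₁: V = 240.00 × 708/498 = 341.20 V.
Secondary of T₂: V = 341.20 × 1880/1276 = 502.72 V.
Secondary of T₃: V = 502.72 × 252/340 = 372.60 V.
I_load = 372.60/1170 = 0.31846 A, so P_out = 372.60 × 0.31846 = 118.66 W.
All ideal ⇒ P_in = P_out, so I_supply = 118.66/240 = 0.494 A.

I_supply ≈ 0.494 A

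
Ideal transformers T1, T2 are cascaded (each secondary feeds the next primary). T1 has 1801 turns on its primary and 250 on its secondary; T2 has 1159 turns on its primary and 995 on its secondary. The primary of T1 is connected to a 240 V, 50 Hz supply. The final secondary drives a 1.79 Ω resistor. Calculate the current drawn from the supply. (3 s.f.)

Secondary of T1: V = 240.00 × 250/1801 = 33.315 V.
Secondary of T2: V = 33.315 × 995/1159 = 28.601 V.
I_load = 28.601/1.79 = 15.978 A, so P_out = 28.601 × 15.978 = 456.98 W.
All ideal ⇒ P_in = P_out, so I_supply = 456.98/240 = 1.90 A.

I_supply ≈ 1.90 A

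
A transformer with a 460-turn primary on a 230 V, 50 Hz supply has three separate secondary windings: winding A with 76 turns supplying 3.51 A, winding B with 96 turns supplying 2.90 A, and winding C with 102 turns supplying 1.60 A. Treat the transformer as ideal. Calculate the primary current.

V_A = 230 × 76/460 = 38.000 V; V_B = 230 × 96/460 = 48.000 V; V_C = 230 × 102/460 = 51.000 V.
P_out = V_A I_A + V_B I_B + V_C I_C = 38.000×3.51 + 48.000×2.90 + 51.000×1.60 = 133.38 + 139.20 + 81.600 = 354.18 W.
Ideal ⇒ P_in = P_out, so I_p = P_out/V_p = 354.18/230 = 1.54 A.

I_p ≈ 1.54 A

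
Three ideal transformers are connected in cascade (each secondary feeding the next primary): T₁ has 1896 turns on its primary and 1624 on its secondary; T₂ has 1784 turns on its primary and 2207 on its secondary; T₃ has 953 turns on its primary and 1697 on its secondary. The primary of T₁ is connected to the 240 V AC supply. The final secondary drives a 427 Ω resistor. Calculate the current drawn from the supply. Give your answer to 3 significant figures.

Secondary of T₁: V = 240.00 × 1624/1896 = 205.57 V.
Secondary of T₂: V = 205.57 × 2207/1784 = 254.31 V.
Secondary of T₃: V = 254.31 × 1697/953 = 452.85 V.
I_load = 452.85/427 = 1.0605 A, so P_out = 452.85 × 1.0605 = 480.27 W.
All ideal ⇒ P_in = P_out, so I_supply = 480.27/240 = 2.00 A.

I_supply ≈ 2.00 A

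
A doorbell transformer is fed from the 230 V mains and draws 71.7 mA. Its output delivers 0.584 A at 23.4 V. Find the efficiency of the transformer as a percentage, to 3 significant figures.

P_in = 230 × 0.0717 = 16.4910 W.
P_out = 23.4 × 0.584 = 13.6656 W.
η = P_out/P_in = 13.6656/16.4910 = 0.829.

η ≈ 82.9%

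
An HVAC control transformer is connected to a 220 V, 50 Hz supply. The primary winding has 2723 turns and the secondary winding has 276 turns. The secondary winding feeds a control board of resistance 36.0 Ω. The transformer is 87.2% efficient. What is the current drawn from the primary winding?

I_p ≈ 0.0720 A

V_s = 220 × 276/2723 = 22.299 V.
I_s = V_s/R = 22.299/36.0 = 0.61941 A.
P_out = V_s I_s = 22.299 × 0.61941 = 13.812 W.
P_in = P_out/η = 13.812/0.872 = 15.840 W.
I_p = P_in/V_p = 15.840/220 = 0.0720 A.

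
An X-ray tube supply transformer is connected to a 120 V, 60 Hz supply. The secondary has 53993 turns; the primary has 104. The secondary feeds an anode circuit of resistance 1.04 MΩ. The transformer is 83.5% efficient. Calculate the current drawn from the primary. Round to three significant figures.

I_p ≈ 37.2 A

V_s = 120 × 53993/104 = 62300 V.
I_s = V_s/R = 62300/(1.04×10^6) = 0.059903 A.
P_out = V_s I_s = 62300 × 0.059903 = 3732.0 W.
P_in = P_out/η = 3732.0/0.835 = 4469.4 W.
I_p = P_in/V_p = 4469.4/120 = 37.2 A.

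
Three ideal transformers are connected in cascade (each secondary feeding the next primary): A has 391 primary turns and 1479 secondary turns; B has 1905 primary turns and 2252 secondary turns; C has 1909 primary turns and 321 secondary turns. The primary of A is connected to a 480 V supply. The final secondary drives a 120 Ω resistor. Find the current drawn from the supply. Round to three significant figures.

I_supply ≈ 2.26 A

After A: V = 480.00 × 1479/391 = 1815.7 V.
After B: V = 1815.7 × 2252/1905 = 2146.4 V.
After C: V = 2146.4 × 321/1909 = 360.92 V.
I_load = 360.92/120 = 3.0076 A, so P_out = 360.92 × 3.0076 = 1085.5 W.
All ideal ⇒ P_in = P_out, so I_supply = 1085.5/480 = 2.26 A.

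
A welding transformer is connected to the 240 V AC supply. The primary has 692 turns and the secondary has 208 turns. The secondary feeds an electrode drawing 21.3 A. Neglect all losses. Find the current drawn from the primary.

I_p ≈ 6.40 A

For an ideal transformer I_p N_p = I_s N_s, so I_p = 21.3 × 208/692 = 6.40 A.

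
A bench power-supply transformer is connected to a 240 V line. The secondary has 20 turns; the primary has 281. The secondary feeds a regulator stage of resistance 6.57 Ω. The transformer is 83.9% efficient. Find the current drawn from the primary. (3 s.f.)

I_p ≈ 0.221 A

V_s = 240 × 20/281 = 17.082 V.
I_s = V_s/R = 17.082/6.57 = 2.6000 A.
P_out = V_s I_s = 17.082 × 2.6000 = 44.412 W.
P_in = P_out/η = 44.412/0.839 = 52.935 W.
I_p = P_in/V_p = 52.935/240 = 0.221 A.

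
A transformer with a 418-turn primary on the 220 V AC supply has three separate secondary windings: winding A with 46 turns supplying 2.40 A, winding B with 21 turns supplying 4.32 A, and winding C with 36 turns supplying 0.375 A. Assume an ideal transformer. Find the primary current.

V_A = 220 × 46/418 = 24.211 V; V_B = 220 × 21/418 = 11.053 V; V_C = 220 × 36/418 = 18.947 V.
P_out = V_A I_A + V_B I_B + V_C I_C = 24.211×2.40 + 11.053×4.32 + 18.947×0.375 = 58.105 + 47.747 + 7.1053 = 112.96 W.
Ideal ⇒ P_in = P_out, so I_p = P_out/V_p = 112.96/220 = 0.513 A.

I_p ≈ 0.513 A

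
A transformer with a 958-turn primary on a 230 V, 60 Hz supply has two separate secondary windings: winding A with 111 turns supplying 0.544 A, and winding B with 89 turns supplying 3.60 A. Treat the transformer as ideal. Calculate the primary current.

V_A = 230 × 111/958 = 26.649 V; V_B = 230 × 89/958 = 21.367 V.
P_out = V_A I_A + V_B I_B = 26.649×0.544 + 21.367×3.60 = 14.497 + 76.923 = 91.420 W.
Ideal ⇒ P_in = P_out, so I_p = P_out/V_p = 91.420/230 = 0.397 A.

I_p ≈ 0.397 A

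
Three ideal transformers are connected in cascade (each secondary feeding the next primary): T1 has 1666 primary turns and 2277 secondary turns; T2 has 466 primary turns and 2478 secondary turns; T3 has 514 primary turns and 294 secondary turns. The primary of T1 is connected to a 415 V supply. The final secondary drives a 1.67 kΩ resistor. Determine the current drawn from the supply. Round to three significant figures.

I_supply ≈ 4.29 A

After T1: V = 415.00 × 2277/1666 = 567.20 V.
After T2: V = 567.20 × 2478/466 = 3016.1 V.
After T3: V = 3016.1 × 294/514 = 1725.2 V.
I_load = 1725.2/1670 = 1.0330 A, so P_out = 1725.2 × 1.0330 = 1782.2 W.
All ideal ⇒ P_in = P_out, so I_supply = 1782.2/415 = 4.29 A.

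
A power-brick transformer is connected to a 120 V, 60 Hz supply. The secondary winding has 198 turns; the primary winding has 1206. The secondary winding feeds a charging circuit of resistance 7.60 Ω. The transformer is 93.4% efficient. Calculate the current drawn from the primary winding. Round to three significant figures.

V_s = 120 × 198/1206 = 19.701 V.
I_s = V_s/R = 19.701/7.60 = 2.5923 A.
P_out = V_s I_s = 19.701 × 2.5923 = 51.072 W.
P_in = P_out/η = 51.072/0.934 = 54.681 W.
I_p = P_in/V_p = 54.681/120 = 0.456 A.

I_p ≈ 0.456 A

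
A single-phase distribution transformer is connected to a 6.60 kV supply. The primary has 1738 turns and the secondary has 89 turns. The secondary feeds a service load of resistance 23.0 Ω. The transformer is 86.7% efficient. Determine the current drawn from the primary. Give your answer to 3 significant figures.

V_s = 6600 × 89/1738 = 337.97 V.
I_s = V_s/R = 337.97/23.0 = 14.695 A.
P_out = V_s I_s = 337.97 × 14.695 = 4966.4 W.
P_in = P_out/η = 4966.4/0.867 = 5728.2 W.
I_p = P_in/V_p = 5728.2/6600 = 0.868 A.

I_p ≈ 0.868 A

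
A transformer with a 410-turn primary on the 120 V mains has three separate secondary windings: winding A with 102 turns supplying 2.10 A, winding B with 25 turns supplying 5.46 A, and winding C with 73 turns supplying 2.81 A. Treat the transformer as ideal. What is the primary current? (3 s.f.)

I_p ≈ 1.36 A

V_A = 120 × 102/410 = 29.854 V; V_B = 120 × 25/410 = 7.3171 V; V_C = 120 × 73/410 = 21.366 V.
P_out = V_A I_A + V_B I_B + V_C I_C = 29.854×2.10 + 7.3171×5.46 + 21.366×2.81 = 62.693 + 39.951 + 60.038 = 162.68 W.
Ideal ⇒ P_in = P_out, so I_p = P_out/V_p = 162.68/120 = 1.36 A.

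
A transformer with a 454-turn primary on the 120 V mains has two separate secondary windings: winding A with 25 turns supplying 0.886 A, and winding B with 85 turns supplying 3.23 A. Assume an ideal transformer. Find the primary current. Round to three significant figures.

V_A = 120 × 25/454 = 6.6079 V; V_B = 120 × 85/454 = 22.467 V.
P_out = V_A I_A + V_B I_B = 6.6079×0.886 + 22.467×3.23 = 5.8546 + 72.568 = 78.423 W.
Ideal ⇒ P_in = P_out, so I_p = P_out/V_p = 78.423/120 = 0.654 A.

I_p ≈ 0.654 A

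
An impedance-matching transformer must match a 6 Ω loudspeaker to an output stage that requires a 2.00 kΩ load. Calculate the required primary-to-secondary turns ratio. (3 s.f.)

Z_p/Z_s = (N_p/N_s)², so N_p/N_s = √(2000/6) = √333 = 18.3.

N_p/N_s ≈ 18.3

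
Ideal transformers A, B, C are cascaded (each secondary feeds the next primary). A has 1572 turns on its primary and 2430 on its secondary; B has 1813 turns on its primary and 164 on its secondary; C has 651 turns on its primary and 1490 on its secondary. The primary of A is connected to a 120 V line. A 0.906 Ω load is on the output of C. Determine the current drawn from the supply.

I_supply ≈ 13.6 A

Secondary of A: V = 120.00 × 2430/1572 = 185.50 V.
Secondary of B: V = 185.50 × 164/1813 = 16.780 V.
Secondary of C: V = 16.780 × 1490/651 = 38.405 V.
I_load = 38.405/0.906 = 42.389 A, so P_out = 38.405 × 42.389 = 1628.0 W.
All ideal ⇒ P_in = P_out, so I_supply = 1628.0/120 = 13.6 A.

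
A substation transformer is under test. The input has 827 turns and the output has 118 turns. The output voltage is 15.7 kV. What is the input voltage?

V_in ≈ 110000 V

V_in/V_out = N_in/N_out, so V_in = 15700 × 827/118 = 110000 V.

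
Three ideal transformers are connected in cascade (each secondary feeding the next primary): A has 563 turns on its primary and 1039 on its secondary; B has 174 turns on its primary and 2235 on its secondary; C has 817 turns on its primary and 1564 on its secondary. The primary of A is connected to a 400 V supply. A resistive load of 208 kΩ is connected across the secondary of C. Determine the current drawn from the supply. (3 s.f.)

Secondary of A: V = 400.00 × 1039/563 = 738.19 V.
Secondary of B: V = 738.19 × 2235/174 = 9481.9 V.
Secondary of C: V = 9481.9 × 1564/817 = 18151 V.
I_load = 18151/208000 = 0.087266 A, so P_out = 18151 × 0.087266 = 1584.0 W.
All ideal ⇒ P_in = P_out, so I_supply = 1584.0/400 = 3.96 A.

I_supply ≈ 3.96 A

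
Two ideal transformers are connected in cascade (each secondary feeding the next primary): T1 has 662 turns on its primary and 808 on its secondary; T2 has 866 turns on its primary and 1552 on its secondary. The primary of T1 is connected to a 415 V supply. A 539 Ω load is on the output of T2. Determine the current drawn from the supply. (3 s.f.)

I_supply ≈ 3.68 A

After T1: V = 415.00 × 808/662 = 506.53 V.
After T2: V = 506.53 × 1552/866 = 907.77 V.
I_load = 907.77/539 = 1.6842 A, so P_out = 907.77 × 1.6842 = 1528.8 W.
All ideal ⇒ P_in = P_out, so I_supply = 1528.8/415 = 3.68 A.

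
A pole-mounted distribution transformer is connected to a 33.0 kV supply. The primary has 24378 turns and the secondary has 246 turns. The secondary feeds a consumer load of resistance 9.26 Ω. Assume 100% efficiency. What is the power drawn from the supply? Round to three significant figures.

P ≈ 12000 W

V_s = V_p × N_s/N_p = 33000 × 246/24378 = 333.01 V.
I_s = V_s/R = 333.01/9.26 = 35.962 A.
I_p = I_s × N_s/N_p = 35.962 × 246/24378 = 0.36289 A.
P = V_p I_p = 33000 × 0.36289 = 12000 W.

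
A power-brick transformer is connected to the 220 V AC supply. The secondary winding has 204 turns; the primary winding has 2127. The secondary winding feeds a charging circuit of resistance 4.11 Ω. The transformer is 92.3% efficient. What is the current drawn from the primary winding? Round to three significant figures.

I_p ≈ 0.533 A

V_s = 220 × 204/2127 = 21.100 V.
I_s = V_s/R = 21.100/4.11 = 5.1339 A.
P_out = V_s I_s = 21.100 × 5.1339 = 108.33 W.
P_in = P_out/η = 108.33/0.923 = 117.36 W.
I_p = P_in/V_p = 117.36/220 = 0.533 A.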